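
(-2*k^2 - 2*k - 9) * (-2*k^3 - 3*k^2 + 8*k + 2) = 4*k^5 + 10*k^4 + 8*k^3 + 7*k^2 - 76*k - 18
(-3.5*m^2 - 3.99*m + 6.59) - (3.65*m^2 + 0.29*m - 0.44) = -7.15*m^2 - 4.28*m + 7.03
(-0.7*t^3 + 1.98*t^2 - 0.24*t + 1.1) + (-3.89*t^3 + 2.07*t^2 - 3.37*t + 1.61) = -4.59*t^3 + 4.05*t^2 - 3.61*t + 2.71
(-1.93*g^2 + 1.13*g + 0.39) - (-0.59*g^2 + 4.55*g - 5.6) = -1.34*g^2 - 3.42*g + 5.99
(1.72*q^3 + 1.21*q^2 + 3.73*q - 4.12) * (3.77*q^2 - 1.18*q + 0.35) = 6.4844*q^5 + 2.5321*q^4 + 13.2363*q^3 - 19.5103*q^2 + 6.1671*q - 1.442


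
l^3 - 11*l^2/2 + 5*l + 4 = (l - 4)*(l - 2)*(l + 1/2)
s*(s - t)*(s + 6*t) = s^3 + 5*s^2*t - 6*s*t^2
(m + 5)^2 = m^2 + 10*m + 25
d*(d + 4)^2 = d^3 + 8*d^2 + 16*d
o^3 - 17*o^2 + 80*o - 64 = (o - 8)^2*(o - 1)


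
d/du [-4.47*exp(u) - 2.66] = -4.47*exp(u)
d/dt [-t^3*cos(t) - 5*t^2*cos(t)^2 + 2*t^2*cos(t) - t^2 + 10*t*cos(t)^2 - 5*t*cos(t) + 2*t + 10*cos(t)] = t^3*sin(t) - 2*t^2*sin(t) + 5*t^2*sin(2*t) - 3*t^2*cos(t) + 5*t*sin(t) - 10*t*sin(2*t) - 10*t*cos(t)^2 + 4*t*cos(t) - 2*t - 10*sin(t) + 10*cos(t)^2 - 5*cos(t) + 2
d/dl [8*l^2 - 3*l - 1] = 16*l - 3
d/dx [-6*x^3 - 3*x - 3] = -18*x^2 - 3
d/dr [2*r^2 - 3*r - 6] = 4*r - 3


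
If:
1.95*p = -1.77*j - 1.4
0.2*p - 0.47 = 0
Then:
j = -3.38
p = 2.35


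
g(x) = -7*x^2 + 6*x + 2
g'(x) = 6 - 14*x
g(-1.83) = -32.42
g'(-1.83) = 31.62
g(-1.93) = -35.65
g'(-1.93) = 33.02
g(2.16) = -17.70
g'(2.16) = -24.24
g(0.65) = 2.94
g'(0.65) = -3.10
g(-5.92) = -278.84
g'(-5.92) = 88.88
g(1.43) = -3.73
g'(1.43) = -14.02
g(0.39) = 3.28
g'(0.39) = 0.54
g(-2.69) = -64.79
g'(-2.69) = 43.66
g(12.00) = -934.00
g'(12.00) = -162.00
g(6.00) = -214.00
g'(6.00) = -78.00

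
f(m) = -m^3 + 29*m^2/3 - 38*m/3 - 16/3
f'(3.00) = 18.33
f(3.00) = 16.67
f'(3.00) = 18.33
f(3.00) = 16.67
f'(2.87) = 18.11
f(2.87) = 14.30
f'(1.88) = 13.08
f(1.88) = -1.63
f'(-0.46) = -22.19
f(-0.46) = 2.64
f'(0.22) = -8.56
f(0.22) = -7.66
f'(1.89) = 13.16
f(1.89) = -1.49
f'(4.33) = 14.80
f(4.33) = 39.88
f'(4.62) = 12.62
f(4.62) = 43.86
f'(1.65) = 11.07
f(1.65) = -4.41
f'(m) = -3*m^2 + 58*m/3 - 38/3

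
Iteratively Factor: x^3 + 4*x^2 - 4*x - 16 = (x + 2)*(x^2 + 2*x - 8) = (x - 2)*(x + 2)*(x + 4)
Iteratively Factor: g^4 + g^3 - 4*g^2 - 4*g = (g)*(g^3 + g^2 - 4*g - 4) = g*(g - 2)*(g^2 + 3*g + 2) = g*(g - 2)*(g + 1)*(g + 2)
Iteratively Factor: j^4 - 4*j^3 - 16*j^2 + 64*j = (j + 4)*(j^3 - 8*j^2 + 16*j) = j*(j + 4)*(j^2 - 8*j + 16) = j*(j - 4)*(j + 4)*(j - 4)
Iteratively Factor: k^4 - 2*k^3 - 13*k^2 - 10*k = (k + 1)*(k^3 - 3*k^2 - 10*k) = k*(k + 1)*(k^2 - 3*k - 10) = k*(k + 1)*(k + 2)*(k - 5)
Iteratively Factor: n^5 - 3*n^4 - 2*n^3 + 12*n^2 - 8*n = (n - 1)*(n^4 - 2*n^3 - 4*n^2 + 8*n) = (n - 2)*(n - 1)*(n^3 - 4*n) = n*(n - 2)*(n - 1)*(n^2 - 4) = n*(n - 2)*(n - 1)*(n + 2)*(n - 2)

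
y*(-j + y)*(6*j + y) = -6*j^2*y + 5*j*y^2 + y^3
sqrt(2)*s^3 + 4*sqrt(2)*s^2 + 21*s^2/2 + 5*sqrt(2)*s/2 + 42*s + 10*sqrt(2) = (s + 4)*(s + 5*sqrt(2))*(sqrt(2)*s + 1/2)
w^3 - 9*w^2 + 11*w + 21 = (w - 7)*(w - 3)*(w + 1)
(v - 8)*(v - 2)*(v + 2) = v^3 - 8*v^2 - 4*v + 32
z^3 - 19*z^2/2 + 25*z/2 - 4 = (z - 8)*(z - 1)*(z - 1/2)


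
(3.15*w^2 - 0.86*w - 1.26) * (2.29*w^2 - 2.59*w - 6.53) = 7.2135*w^4 - 10.1279*w^3 - 21.2275*w^2 + 8.8792*w + 8.2278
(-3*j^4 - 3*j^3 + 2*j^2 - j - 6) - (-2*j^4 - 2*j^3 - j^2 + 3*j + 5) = -j^4 - j^3 + 3*j^2 - 4*j - 11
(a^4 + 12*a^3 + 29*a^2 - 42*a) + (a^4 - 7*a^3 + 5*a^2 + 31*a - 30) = 2*a^4 + 5*a^3 + 34*a^2 - 11*a - 30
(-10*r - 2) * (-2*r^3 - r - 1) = 20*r^4 + 4*r^3 + 10*r^2 + 12*r + 2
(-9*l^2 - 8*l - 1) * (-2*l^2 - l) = 18*l^4 + 25*l^3 + 10*l^2 + l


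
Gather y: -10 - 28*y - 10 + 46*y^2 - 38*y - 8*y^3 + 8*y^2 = -8*y^3 + 54*y^2 - 66*y - 20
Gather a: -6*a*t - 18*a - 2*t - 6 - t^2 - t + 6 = a*(-6*t - 18) - t^2 - 3*t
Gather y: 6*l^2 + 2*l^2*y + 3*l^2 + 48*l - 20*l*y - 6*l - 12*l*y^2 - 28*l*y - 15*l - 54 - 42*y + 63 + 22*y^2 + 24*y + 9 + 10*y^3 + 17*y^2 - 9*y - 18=9*l^2 + 27*l + 10*y^3 + y^2*(39 - 12*l) + y*(2*l^2 - 48*l - 27)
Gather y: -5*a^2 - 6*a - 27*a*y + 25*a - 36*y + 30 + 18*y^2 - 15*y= -5*a^2 + 19*a + 18*y^2 + y*(-27*a - 51) + 30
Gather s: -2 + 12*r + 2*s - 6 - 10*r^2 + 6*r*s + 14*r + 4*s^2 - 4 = -10*r^2 + 26*r + 4*s^2 + s*(6*r + 2) - 12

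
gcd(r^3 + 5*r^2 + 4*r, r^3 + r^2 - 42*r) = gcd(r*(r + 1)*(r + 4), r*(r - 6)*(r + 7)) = r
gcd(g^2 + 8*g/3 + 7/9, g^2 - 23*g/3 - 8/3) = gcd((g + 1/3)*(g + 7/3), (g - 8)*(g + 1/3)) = g + 1/3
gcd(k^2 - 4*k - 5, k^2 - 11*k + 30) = k - 5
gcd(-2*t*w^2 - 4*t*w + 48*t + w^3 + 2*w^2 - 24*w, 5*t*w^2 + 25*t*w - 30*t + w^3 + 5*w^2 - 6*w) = w + 6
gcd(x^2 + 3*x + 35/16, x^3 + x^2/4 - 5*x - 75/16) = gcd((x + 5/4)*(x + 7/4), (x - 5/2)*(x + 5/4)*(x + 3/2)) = x + 5/4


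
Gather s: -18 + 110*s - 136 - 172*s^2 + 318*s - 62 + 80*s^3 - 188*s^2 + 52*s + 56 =80*s^3 - 360*s^2 + 480*s - 160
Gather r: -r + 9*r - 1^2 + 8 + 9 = 8*r + 16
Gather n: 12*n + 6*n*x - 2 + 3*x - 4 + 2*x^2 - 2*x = n*(6*x + 12) + 2*x^2 + x - 6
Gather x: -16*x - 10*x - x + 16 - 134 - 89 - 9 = -27*x - 216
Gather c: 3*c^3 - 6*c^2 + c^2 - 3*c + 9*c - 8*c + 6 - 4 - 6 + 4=3*c^3 - 5*c^2 - 2*c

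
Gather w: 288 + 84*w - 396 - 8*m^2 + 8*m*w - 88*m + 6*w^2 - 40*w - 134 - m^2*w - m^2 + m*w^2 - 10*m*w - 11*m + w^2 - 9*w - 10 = -9*m^2 - 99*m + w^2*(m + 7) + w*(-m^2 - 2*m + 35) - 252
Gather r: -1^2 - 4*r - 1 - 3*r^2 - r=-3*r^2 - 5*r - 2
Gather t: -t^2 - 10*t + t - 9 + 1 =-t^2 - 9*t - 8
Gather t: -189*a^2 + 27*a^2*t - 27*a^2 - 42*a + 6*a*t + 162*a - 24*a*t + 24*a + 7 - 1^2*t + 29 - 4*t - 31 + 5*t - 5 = -216*a^2 + 144*a + t*(27*a^2 - 18*a)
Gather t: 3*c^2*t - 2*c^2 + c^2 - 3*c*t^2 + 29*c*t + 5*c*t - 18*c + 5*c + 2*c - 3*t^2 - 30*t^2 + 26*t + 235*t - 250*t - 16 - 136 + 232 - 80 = -c^2 - 11*c + t^2*(-3*c - 33) + t*(3*c^2 + 34*c + 11)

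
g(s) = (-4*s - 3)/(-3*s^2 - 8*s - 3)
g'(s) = (-4*s - 3)*(6*s + 8)/(-3*s^2 - 8*s - 3)^2 - 4/(-3*s^2 - 8*s - 3) = 6*(-2*s^2 - 3*s - 2)/(9*s^4 + 48*s^3 + 82*s^2 + 48*s + 9)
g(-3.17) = -1.24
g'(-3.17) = -1.25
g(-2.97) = -1.56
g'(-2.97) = -1.98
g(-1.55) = 1.46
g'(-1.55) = -2.69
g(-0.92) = 0.37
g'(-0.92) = -1.69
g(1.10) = 0.48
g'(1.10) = -0.19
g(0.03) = 0.96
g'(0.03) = -1.19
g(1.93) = 0.36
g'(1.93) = -0.10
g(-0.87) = 0.28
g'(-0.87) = -1.90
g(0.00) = 1.00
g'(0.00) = -1.33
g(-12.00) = -0.13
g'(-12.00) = -0.01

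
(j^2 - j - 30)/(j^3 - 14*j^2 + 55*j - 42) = (j + 5)/(j^2 - 8*j + 7)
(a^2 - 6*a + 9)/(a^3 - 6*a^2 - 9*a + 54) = (a - 3)/(a^2 - 3*a - 18)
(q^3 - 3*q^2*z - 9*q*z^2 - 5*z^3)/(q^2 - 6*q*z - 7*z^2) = (-q^2 + 4*q*z + 5*z^2)/(-q + 7*z)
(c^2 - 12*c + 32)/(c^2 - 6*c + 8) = (c - 8)/(c - 2)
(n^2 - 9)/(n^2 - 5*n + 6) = (n + 3)/(n - 2)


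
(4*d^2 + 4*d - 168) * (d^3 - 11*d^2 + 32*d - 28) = 4*d^5 - 40*d^4 - 84*d^3 + 1864*d^2 - 5488*d + 4704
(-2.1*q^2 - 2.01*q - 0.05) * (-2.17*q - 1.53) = 4.557*q^3 + 7.5747*q^2 + 3.1838*q + 0.0765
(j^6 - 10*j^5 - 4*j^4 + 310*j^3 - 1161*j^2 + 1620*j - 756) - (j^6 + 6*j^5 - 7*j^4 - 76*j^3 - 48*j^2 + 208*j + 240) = -16*j^5 + 3*j^4 + 386*j^3 - 1113*j^2 + 1412*j - 996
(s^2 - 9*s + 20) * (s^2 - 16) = s^4 - 9*s^3 + 4*s^2 + 144*s - 320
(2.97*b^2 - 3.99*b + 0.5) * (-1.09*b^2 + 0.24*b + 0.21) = -3.2373*b^4 + 5.0619*b^3 - 0.8789*b^2 - 0.7179*b + 0.105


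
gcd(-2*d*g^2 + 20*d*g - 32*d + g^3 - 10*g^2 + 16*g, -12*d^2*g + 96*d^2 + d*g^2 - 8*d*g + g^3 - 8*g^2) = g - 8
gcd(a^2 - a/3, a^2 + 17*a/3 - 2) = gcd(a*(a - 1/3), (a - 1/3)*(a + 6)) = a - 1/3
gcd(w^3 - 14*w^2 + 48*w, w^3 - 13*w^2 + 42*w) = w^2 - 6*w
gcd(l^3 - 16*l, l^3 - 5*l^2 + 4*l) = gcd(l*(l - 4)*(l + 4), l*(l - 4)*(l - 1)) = l^2 - 4*l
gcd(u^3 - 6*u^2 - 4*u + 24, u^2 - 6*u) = u - 6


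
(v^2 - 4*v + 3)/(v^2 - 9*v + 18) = (v - 1)/(v - 6)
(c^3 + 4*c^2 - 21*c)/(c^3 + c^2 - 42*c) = (c - 3)/(c - 6)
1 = 1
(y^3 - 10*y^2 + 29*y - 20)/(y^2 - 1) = (y^2 - 9*y + 20)/(y + 1)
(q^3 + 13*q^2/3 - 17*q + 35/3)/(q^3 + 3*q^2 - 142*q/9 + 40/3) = 3*(q^2 + 6*q - 7)/(3*q^2 + 14*q - 24)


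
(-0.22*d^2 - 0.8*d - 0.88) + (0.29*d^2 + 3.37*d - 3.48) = 0.07*d^2 + 2.57*d - 4.36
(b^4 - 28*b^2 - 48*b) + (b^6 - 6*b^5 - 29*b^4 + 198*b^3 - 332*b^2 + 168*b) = b^6 - 6*b^5 - 28*b^4 + 198*b^3 - 360*b^2 + 120*b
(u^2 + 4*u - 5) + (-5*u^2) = -4*u^2 + 4*u - 5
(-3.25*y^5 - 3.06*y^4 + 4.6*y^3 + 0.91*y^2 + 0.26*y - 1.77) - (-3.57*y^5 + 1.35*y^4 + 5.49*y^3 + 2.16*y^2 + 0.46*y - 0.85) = 0.32*y^5 - 4.41*y^4 - 0.890000000000001*y^3 - 1.25*y^2 - 0.2*y - 0.92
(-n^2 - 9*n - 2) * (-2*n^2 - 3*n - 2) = 2*n^4 + 21*n^3 + 33*n^2 + 24*n + 4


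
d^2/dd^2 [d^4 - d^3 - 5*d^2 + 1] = 12*d^2 - 6*d - 10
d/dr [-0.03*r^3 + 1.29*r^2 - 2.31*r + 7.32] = -0.09*r^2 + 2.58*r - 2.31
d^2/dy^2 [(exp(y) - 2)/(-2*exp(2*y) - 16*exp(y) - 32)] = (-exp(2*y) + 24*exp(y) - 32)*exp(y)/(2*(exp(4*y) + 16*exp(3*y) + 96*exp(2*y) + 256*exp(y) + 256))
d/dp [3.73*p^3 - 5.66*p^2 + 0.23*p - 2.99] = 11.19*p^2 - 11.32*p + 0.23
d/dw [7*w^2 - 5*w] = 14*w - 5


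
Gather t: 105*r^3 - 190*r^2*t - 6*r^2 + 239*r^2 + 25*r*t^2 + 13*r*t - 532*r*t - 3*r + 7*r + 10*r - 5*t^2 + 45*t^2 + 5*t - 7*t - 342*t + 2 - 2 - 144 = 105*r^3 + 233*r^2 + 14*r + t^2*(25*r + 40) + t*(-190*r^2 - 519*r - 344) - 144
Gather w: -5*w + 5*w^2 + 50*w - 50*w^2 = -45*w^2 + 45*w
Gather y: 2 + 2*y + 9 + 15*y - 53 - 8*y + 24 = 9*y - 18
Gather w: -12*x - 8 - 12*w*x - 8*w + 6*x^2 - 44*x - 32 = w*(-12*x - 8) + 6*x^2 - 56*x - 40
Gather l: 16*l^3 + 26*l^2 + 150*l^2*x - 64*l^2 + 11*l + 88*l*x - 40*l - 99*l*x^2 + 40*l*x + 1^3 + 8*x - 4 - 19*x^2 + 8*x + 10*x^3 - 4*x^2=16*l^3 + l^2*(150*x - 38) + l*(-99*x^2 + 128*x - 29) + 10*x^3 - 23*x^2 + 16*x - 3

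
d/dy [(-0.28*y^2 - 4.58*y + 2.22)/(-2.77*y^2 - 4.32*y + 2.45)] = (-11.477*y^2 + 10.9268*y - 1.6306)/(7.6729*y^4 + 23.9328*y^3 + 5.0894*y^2 - 21.168*y + 6.0025)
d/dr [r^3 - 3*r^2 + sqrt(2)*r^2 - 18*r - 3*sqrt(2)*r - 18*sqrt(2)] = 3*r^2 - 6*r + 2*sqrt(2)*r - 18 - 3*sqrt(2)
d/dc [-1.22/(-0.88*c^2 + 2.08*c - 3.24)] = (2.5376 - 2.1472*c)/(0.88*c^2 - 2.08*c + 3.24)^2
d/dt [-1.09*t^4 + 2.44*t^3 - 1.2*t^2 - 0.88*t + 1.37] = -4.36*t^3 + 7.32*t^2 - 2.4*t - 0.88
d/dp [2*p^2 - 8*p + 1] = 4*p - 8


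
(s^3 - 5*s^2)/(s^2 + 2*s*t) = s*(s - 5)/(s + 2*t)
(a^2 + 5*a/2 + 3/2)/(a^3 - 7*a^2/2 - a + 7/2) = (2*a + 3)/(2*a^2 - 9*a + 7)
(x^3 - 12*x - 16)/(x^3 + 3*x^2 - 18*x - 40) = (x + 2)/(x + 5)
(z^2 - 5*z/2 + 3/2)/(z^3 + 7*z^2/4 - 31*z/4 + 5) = 2*(2*z - 3)/(4*z^2 + 11*z - 20)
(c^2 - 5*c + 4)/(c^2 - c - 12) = (c - 1)/(c + 3)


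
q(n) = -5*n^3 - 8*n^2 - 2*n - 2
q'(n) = -15*n^2 - 16*n - 2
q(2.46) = -129.77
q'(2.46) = -132.13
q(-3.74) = 155.15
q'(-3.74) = -151.97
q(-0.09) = -1.88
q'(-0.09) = -0.68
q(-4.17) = 229.79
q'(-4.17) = -196.11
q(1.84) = -63.91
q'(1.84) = -82.22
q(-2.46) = 28.94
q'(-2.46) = -53.41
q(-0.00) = -2.00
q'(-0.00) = -2.00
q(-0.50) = -2.38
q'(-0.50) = 2.25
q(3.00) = -215.00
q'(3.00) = -185.00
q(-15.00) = 15103.00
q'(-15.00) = -3137.00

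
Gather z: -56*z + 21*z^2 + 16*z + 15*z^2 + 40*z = 36*z^2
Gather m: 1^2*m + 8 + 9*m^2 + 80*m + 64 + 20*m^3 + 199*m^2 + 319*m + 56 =20*m^3 + 208*m^2 + 400*m + 128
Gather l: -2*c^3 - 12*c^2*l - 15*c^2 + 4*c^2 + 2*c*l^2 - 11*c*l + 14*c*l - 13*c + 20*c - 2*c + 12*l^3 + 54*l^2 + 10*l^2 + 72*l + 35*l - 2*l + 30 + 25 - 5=-2*c^3 - 11*c^2 + 5*c + 12*l^3 + l^2*(2*c + 64) + l*(-12*c^2 + 3*c + 105) + 50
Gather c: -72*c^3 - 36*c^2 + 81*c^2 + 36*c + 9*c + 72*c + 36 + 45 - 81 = -72*c^3 + 45*c^2 + 117*c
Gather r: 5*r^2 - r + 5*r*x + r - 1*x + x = 5*r^2 + 5*r*x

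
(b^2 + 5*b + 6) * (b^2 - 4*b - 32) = b^4 + b^3 - 46*b^2 - 184*b - 192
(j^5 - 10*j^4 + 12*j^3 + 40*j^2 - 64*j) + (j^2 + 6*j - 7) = j^5 - 10*j^4 + 12*j^3 + 41*j^2 - 58*j - 7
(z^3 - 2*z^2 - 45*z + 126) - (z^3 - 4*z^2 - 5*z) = 2*z^2 - 40*z + 126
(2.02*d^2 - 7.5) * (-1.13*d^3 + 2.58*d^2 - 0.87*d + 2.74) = -2.2826*d^5 + 5.2116*d^4 + 6.7176*d^3 - 13.8152*d^2 + 6.525*d - 20.55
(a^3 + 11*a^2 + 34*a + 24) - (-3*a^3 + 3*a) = 4*a^3 + 11*a^2 + 31*a + 24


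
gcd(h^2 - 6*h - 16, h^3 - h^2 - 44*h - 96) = h - 8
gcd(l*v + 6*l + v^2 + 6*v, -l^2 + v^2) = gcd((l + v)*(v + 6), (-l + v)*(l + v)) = l + v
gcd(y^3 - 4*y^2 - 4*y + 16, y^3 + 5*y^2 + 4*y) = 1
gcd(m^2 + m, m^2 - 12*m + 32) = 1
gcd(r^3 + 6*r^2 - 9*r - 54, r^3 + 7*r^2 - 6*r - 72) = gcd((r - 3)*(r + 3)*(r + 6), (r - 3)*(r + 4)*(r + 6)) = r^2 + 3*r - 18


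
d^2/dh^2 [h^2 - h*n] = 2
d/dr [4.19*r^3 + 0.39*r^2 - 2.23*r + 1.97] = 12.57*r^2 + 0.78*r - 2.23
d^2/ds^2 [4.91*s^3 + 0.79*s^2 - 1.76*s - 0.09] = 29.46*s + 1.58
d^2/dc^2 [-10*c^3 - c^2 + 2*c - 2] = -60*c - 2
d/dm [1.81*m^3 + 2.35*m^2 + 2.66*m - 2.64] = 5.43*m^2 + 4.7*m + 2.66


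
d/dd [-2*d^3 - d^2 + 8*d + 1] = -6*d^2 - 2*d + 8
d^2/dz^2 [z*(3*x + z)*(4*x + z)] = 14*x + 6*z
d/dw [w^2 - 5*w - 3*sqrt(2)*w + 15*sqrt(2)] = 2*w - 5 - 3*sqrt(2)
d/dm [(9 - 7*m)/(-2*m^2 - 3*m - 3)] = 2*(-7*m^2 + 18*m + 24)/(4*m^4 + 12*m^3 + 21*m^2 + 18*m + 9)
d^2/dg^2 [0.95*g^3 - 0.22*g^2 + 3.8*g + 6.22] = 5.7*g - 0.44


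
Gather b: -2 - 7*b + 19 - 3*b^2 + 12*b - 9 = -3*b^2 + 5*b + 8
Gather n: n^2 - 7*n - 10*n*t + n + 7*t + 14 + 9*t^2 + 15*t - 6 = n^2 + n*(-10*t - 6) + 9*t^2 + 22*t + 8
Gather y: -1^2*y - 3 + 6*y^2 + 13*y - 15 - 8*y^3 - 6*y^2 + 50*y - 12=-8*y^3 + 62*y - 30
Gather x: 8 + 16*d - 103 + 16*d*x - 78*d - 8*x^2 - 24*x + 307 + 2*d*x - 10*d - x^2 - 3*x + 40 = -72*d - 9*x^2 + x*(18*d - 27) + 252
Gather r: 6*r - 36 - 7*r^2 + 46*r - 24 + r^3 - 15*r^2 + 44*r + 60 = r^3 - 22*r^2 + 96*r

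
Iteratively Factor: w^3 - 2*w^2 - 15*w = (w + 3)*(w^2 - 5*w) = (w - 5)*(w + 3)*(w)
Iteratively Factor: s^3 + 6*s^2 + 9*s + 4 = (s + 1)*(s^2 + 5*s + 4) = (s + 1)^2*(s + 4)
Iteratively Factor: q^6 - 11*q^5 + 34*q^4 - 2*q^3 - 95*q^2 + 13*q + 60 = (q - 3)*(q^5 - 8*q^4 + 10*q^3 + 28*q^2 - 11*q - 20) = (q - 3)*(q - 1)*(q^4 - 7*q^3 + 3*q^2 + 31*q + 20) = (q - 5)*(q - 3)*(q - 1)*(q^3 - 2*q^2 - 7*q - 4) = (q - 5)*(q - 3)*(q - 1)*(q + 1)*(q^2 - 3*q - 4) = (q - 5)*(q - 3)*(q - 1)*(q + 1)^2*(q - 4)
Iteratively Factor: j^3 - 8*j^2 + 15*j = (j - 3)*(j^2 - 5*j) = (j - 5)*(j - 3)*(j)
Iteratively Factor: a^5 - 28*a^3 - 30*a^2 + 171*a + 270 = (a + 2)*(a^4 - 2*a^3 - 24*a^2 + 18*a + 135) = (a - 3)*(a + 2)*(a^3 + a^2 - 21*a - 45) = (a - 5)*(a - 3)*(a + 2)*(a^2 + 6*a + 9) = (a - 5)*(a - 3)*(a + 2)*(a + 3)*(a + 3)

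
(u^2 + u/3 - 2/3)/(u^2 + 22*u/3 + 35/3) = (3*u^2 + u - 2)/(3*u^2 + 22*u + 35)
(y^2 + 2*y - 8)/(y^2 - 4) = (y + 4)/(y + 2)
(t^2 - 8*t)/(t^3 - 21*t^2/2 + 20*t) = 2/(2*t - 5)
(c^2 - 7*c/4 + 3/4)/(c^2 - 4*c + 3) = (c - 3/4)/(c - 3)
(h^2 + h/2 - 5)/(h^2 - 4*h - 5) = (-h^2 - h/2 + 5)/(-h^2 + 4*h + 5)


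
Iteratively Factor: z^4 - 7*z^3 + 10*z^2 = (z)*(z^3 - 7*z^2 + 10*z) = z^2*(z^2 - 7*z + 10) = z^2*(z - 5)*(z - 2)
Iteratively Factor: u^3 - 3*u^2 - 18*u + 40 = (u - 2)*(u^2 - u - 20) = (u - 2)*(u + 4)*(u - 5)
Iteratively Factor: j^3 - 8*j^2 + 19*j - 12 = (j - 3)*(j^2 - 5*j + 4) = (j - 3)*(j - 1)*(j - 4)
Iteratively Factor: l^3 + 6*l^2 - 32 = (l - 2)*(l^2 + 8*l + 16) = (l - 2)*(l + 4)*(l + 4)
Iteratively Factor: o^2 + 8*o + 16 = (o + 4)*(o + 4)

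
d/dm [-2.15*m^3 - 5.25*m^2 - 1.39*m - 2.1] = -6.45*m^2 - 10.5*m - 1.39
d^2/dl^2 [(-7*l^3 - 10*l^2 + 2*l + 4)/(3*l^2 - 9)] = 2*(-19*l^3 - 78*l^2 - 171*l - 78)/(3*(l^6 - 9*l^4 + 27*l^2 - 27))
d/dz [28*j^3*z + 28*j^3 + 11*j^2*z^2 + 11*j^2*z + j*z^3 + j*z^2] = j*(28*j^2 + 22*j*z + 11*j + 3*z^2 + 2*z)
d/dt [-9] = 0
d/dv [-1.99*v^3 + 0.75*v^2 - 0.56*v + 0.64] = -5.97*v^2 + 1.5*v - 0.56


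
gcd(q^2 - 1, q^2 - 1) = q^2 - 1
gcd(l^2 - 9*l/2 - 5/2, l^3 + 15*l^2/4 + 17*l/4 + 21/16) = l + 1/2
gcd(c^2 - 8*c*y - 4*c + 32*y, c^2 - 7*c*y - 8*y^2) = -c + 8*y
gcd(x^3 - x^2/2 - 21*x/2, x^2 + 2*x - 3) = x + 3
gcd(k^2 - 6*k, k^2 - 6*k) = k^2 - 6*k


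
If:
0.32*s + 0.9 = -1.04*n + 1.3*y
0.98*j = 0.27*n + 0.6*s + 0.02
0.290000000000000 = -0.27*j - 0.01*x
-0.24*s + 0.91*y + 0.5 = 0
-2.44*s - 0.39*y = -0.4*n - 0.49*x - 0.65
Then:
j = -0.90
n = -1.57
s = -0.80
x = -4.64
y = -0.76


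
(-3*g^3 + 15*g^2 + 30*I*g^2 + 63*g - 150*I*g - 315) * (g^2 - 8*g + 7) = -3*g^5 + 39*g^4 + 30*I*g^4 - 78*g^3 - 390*I*g^3 - 714*g^2 + 1410*I*g^2 + 2961*g - 1050*I*g - 2205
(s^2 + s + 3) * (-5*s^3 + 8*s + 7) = -5*s^5 - 5*s^4 - 7*s^3 + 15*s^2 + 31*s + 21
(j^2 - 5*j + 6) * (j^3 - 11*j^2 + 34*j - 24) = j^5 - 16*j^4 + 95*j^3 - 260*j^2 + 324*j - 144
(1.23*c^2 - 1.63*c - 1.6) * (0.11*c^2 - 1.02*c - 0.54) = 0.1353*c^4 - 1.4339*c^3 + 0.8224*c^2 + 2.5122*c + 0.864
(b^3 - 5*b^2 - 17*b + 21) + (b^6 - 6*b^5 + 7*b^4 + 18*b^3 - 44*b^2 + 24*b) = b^6 - 6*b^5 + 7*b^4 + 19*b^3 - 49*b^2 + 7*b + 21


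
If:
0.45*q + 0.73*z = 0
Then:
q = -1.62222222222222*z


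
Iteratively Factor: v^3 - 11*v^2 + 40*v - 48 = (v - 4)*(v^2 - 7*v + 12) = (v - 4)^2*(v - 3)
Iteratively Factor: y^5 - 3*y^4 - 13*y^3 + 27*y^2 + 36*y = (y)*(y^4 - 3*y^3 - 13*y^2 + 27*y + 36) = y*(y - 3)*(y^3 - 13*y - 12) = y*(y - 4)*(y - 3)*(y^2 + 4*y + 3) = y*(y - 4)*(y - 3)*(y + 1)*(y + 3)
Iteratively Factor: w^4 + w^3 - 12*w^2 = (w)*(w^3 + w^2 - 12*w) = w*(w - 3)*(w^2 + 4*w) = w*(w - 3)*(w + 4)*(w)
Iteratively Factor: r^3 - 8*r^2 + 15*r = (r)*(r^2 - 8*r + 15) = r*(r - 5)*(r - 3)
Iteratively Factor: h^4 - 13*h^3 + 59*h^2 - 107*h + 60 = (h - 5)*(h^3 - 8*h^2 + 19*h - 12) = (h - 5)*(h - 1)*(h^2 - 7*h + 12) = (h - 5)*(h - 3)*(h - 1)*(h - 4)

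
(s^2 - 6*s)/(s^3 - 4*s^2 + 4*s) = (s - 6)/(s^2 - 4*s + 4)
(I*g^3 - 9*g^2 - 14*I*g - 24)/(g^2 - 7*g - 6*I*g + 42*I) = (I*g^3 - 9*g^2 - 14*I*g - 24)/(g^2 - 7*g - 6*I*g + 42*I)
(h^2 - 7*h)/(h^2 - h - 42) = h/(h + 6)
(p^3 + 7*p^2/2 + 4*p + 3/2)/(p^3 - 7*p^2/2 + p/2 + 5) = (2*p^2 + 5*p + 3)/(2*p^2 - 9*p + 10)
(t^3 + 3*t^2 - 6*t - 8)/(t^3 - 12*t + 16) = (t + 1)/(t - 2)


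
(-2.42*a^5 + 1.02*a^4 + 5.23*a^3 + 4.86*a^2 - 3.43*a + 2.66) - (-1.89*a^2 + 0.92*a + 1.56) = -2.42*a^5 + 1.02*a^4 + 5.23*a^3 + 6.75*a^2 - 4.35*a + 1.1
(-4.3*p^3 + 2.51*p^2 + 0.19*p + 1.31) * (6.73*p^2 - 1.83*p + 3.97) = -28.939*p^5 + 24.7613*p^4 - 20.3856*p^3 + 18.4333*p^2 - 1.643*p + 5.2007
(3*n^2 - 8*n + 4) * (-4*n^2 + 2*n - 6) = -12*n^4 + 38*n^3 - 50*n^2 + 56*n - 24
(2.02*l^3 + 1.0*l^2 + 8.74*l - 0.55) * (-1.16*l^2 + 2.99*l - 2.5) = -2.3432*l^5 + 4.8798*l^4 - 12.1984*l^3 + 24.2706*l^2 - 23.4945*l + 1.375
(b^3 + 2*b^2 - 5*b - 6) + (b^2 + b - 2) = b^3 + 3*b^2 - 4*b - 8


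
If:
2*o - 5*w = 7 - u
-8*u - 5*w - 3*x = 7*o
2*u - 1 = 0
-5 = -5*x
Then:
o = -1/18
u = 1/2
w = -119/90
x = 1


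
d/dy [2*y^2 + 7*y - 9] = 4*y + 7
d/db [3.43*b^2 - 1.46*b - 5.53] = 6.86*b - 1.46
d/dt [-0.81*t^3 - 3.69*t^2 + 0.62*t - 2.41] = -2.43*t^2 - 7.38*t + 0.62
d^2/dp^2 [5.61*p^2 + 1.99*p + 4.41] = 11.2200000000000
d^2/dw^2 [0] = 0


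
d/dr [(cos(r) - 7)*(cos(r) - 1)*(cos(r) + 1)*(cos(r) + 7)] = 49*sin(2*r) - sin(4*r)/2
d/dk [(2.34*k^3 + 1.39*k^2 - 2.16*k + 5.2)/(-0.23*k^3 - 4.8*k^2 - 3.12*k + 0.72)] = (-10.9123*k^4 - 15.5952*k^3 - 6.0624*k^2 + 51.9216*k + 14.6688)/(0.0529*k^6 + 2.208*k^5 + 24.4752*k^4 + 29.6208*k^3 + 2.8224*k^2 - 4.4928*k + 0.5184)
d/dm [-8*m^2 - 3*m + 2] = -16*m - 3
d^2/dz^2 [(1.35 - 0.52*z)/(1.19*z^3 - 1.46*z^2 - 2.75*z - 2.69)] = (-4.418232*z^5 + 28.361508*z^4 - 43.148104*z^3 - 29.216154*z^2 + 70.703898*z + 17.50817)/(1.685159*z^9 - 6.202518*z^8 - 4.073013*z^7 + 14.127037*z^6 + 37.454061*z^5 + 2.49238800000001*z^4 - 59.766098*z^3 - 92.723493*z^2 - 59.697825*z - 19.465109)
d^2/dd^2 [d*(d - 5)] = 2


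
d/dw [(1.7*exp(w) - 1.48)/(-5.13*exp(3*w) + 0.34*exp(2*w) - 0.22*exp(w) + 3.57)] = (17.442*exp(3*w) - 23.3552*exp(2*w) + 1.0064*exp(w) + 5.7434)*exp(w)/(26.3169*exp(6*w) - 3.4884*exp(5*w) + 2.3728*exp(4*w) - 36.7778*exp(3*w) + 2.476*exp(2*w) - 1.5708*exp(w) + 12.7449)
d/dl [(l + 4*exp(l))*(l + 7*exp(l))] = 11*l*exp(l) + 2*l + 56*exp(2*l) + 11*exp(l)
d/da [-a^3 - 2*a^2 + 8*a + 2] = -3*a^2 - 4*a + 8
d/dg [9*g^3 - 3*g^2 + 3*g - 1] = 27*g^2 - 6*g + 3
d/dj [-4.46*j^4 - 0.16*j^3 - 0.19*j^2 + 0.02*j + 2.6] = -17.84*j^3 - 0.48*j^2 - 0.38*j + 0.02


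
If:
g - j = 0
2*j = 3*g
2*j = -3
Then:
No Solution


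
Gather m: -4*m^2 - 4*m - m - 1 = -4*m^2 - 5*m - 1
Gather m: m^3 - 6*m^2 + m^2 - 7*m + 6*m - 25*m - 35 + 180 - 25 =m^3 - 5*m^2 - 26*m + 120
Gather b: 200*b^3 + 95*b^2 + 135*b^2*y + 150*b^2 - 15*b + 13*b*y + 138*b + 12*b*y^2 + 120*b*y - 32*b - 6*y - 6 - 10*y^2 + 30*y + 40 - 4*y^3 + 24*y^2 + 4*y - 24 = 200*b^3 + b^2*(135*y + 245) + b*(12*y^2 + 133*y + 91) - 4*y^3 + 14*y^2 + 28*y + 10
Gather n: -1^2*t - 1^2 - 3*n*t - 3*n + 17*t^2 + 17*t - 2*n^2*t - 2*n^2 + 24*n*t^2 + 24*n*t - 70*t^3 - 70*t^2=n^2*(-2*t - 2) + n*(24*t^2 + 21*t - 3) - 70*t^3 - 53*t^2 + 16*t - 1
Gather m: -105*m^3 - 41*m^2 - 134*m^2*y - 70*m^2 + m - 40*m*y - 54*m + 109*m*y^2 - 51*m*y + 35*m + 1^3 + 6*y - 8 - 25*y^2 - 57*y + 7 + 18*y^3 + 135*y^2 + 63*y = -105*m^3 + m^2*(-134*y - 111) + m*(109*y^2 - 91*y - 18) + 18*y^3 + 110*y^2 + 12*y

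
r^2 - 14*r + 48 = (r - 8)*(r - 6)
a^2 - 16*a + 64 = (a - 8)^2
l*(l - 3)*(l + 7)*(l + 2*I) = l^4 + 4*l^3 + 2*I*l^3 - 21*l^2 + 8*I*l^2 - 42*I*l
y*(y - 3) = y^2 - 3*y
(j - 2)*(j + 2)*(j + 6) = j^3 + 6*j^2 - 4*j - 24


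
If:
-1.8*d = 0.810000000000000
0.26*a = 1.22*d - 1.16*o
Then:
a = -4.46153846153846*o - 2.11153846153846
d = -0.45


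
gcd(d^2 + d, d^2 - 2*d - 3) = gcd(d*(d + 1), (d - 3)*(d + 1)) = d + 1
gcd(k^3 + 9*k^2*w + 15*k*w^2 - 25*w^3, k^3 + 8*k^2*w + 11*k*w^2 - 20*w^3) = -k^2 - 4*k*w + 5*w^2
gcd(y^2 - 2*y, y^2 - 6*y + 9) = 1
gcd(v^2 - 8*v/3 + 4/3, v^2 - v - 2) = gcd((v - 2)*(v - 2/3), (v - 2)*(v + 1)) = v - 2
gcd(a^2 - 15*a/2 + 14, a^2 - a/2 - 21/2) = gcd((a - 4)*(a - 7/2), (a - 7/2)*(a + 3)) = a - 7/2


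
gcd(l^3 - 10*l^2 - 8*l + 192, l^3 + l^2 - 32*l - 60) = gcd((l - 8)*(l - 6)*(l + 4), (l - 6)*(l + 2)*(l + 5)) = l - 6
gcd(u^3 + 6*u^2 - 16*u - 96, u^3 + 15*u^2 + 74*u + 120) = u^2 + 10*u + 24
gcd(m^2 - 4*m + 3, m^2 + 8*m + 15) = 1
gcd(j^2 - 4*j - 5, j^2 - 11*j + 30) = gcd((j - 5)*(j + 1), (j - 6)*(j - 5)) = j - 5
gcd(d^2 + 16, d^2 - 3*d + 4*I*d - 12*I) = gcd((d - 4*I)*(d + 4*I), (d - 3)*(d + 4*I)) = d + 4*I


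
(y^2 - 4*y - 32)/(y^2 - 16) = (y - 8)/(y - 4)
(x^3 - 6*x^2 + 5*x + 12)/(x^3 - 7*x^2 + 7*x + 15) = (x - 4)/(x - 5)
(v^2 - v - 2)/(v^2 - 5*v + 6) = (v + 1)/(v - 3)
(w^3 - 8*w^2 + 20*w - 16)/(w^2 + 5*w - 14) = (w^2 - 6*w + 8)/(w + 7)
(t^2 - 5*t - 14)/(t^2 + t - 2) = (t - 7)/(t - 1)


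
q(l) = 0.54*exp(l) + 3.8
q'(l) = 0.54*exp(l)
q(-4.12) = 3.81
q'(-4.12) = 0.01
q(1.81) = 7.10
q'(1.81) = 3.30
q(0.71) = 4.90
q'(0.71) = 1.10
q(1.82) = 7.13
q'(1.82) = 3.33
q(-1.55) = 3.91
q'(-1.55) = 0.11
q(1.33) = 5.84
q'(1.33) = 2.04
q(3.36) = 19.35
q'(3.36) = 15.55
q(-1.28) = 3.95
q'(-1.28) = 0.15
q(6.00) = 221.65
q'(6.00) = 217.85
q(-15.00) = 3.80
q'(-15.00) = 0.00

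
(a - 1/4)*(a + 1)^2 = a^3 + 7*a^2/4 + a/2 - 1/4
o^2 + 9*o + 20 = (o + 4)*(o + 5)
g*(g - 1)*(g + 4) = g^3 + 3*g^2 - 4*g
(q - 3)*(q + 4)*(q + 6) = q^3 + 7*q^2 - 6*q - 72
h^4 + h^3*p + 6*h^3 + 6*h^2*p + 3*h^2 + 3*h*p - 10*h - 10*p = (h - 1)*(h + 2)*(h + 5)*(h + p)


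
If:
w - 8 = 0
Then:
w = 8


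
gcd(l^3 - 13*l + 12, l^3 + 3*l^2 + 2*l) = 1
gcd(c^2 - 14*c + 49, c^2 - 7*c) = c - 7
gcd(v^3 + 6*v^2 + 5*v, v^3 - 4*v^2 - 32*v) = v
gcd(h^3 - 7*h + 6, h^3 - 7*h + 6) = h^3 - 7*h + 6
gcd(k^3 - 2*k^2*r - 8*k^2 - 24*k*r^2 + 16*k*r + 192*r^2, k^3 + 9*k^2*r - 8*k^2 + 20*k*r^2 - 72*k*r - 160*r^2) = k^2 + 4*k*r - 8*k - 32*r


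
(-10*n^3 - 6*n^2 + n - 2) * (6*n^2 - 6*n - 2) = -60*n^5 + 24*n^4 + 62*n^3 - 6*n^2 + 10*n + 4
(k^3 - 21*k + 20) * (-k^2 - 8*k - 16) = -k^5 - 8*k^4 + 5*k^3 + 148*k^2 + 176*k - 320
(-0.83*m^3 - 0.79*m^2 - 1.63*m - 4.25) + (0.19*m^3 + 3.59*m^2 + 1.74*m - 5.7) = -0.64*m^3 + 2.8*m^2 + 0.11*m - 9.95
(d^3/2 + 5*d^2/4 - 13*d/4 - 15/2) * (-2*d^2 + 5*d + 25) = -d^5 + 101*d^3/4 + 30*d^2 - 475*d/4 - 375/2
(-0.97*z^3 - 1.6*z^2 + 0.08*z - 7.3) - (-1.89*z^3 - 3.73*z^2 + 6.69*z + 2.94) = 0.92*z^3 + 2.13*z^2 - 6.61*z - 10.24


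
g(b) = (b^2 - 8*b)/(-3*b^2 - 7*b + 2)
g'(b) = (2*b - 8)/(-3*b^2 - 7*b + 2) + (6*b + 7)*(b^2 - 8*b)/(-3*b^2 - 7*b + 2)^2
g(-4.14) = -2.46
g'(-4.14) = -1.35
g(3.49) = 0.27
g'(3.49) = -0.11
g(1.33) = 0.70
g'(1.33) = -0.41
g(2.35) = 0.43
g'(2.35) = -0.18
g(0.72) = 1.14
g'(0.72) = -1.38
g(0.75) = 1.10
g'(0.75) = -1.25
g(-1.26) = 1.93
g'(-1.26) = -1.91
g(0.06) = -0.30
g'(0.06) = -6.45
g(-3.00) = -8.25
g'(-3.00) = -19.19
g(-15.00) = -0.61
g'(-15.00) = -0.02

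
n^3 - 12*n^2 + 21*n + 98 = (n - 7)^2*(n + 2)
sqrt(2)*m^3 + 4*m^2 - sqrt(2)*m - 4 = (m - 1)*(m + 2*sqrt(2))*(sqrt(2)*m + sqrt(2))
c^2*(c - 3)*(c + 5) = c^4 + 2*c^3 - 15*c^2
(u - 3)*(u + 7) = u^2 + 4*u - 21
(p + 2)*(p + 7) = p^2 + 9*p + 14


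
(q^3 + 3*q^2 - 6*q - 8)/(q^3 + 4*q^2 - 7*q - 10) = (q + 4)/(q + 5)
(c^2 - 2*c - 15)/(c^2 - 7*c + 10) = (c + 3)/(c - 2)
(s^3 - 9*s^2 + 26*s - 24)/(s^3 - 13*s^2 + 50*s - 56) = (s - 3)/(s - 7)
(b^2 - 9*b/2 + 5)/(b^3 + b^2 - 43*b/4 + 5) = 2*(b - 2)/(2*b^2 + 7*b - 4)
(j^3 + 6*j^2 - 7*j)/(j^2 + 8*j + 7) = j*(j - 1)/(j + 1)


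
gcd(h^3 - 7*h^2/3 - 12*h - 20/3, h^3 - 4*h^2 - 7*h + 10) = h^2 - 3*h - 10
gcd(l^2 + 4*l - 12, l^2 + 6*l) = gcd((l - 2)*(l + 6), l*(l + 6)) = l + 6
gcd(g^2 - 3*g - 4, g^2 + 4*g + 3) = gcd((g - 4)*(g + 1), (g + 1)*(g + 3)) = g + 1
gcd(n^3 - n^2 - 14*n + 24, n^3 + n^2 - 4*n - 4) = n - 2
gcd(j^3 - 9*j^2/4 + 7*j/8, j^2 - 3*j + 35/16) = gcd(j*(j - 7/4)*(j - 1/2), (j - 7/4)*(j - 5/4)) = j - 7/4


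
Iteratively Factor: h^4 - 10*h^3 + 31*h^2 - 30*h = (h - 5)*(h^3 - 5*h^2 + 6*h) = (h - 5)*(h - 3)*(h^2 - 2*h) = (h - 5)*(h - 3)*(h - 2)*(h)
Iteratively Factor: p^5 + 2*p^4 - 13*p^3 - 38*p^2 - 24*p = (p - 4)*(p^4 + 6*p^3 + 11*p^2 + 6*p) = p*(p - 4)*(p^3 + 6*p^2 + 11*p + 6) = p*(p - 4)*(p + 1)*(p^2 + 5*p + 6) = p*(p - 4)*(p + 1)*(p + 3)*(p + 2)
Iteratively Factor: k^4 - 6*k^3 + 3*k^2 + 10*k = (k - 5)*(k^3 - k^2 - 2*k) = (k - 5)*(k - 2)*(k^2 + k) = (k - 5)*(k - 2)*(k + 1)*(k)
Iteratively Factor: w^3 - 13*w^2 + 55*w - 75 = (w - 5)*(w^2 - 8*w + 15) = (w - 5)^2*(w - 3)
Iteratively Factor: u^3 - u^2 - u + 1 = (u - 1)*(u^2 - 1) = (u - 1)*(u + 1)*(u - 1)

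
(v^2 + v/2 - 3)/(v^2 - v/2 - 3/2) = (v + 2)/(v + 1)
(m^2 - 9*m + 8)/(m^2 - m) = (m - 8)/m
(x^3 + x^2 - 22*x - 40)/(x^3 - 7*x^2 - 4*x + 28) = (x^2 - x - 20)/(x^2 - 9*x + 14)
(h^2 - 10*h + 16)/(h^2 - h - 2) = (h - 8)/(h + 1)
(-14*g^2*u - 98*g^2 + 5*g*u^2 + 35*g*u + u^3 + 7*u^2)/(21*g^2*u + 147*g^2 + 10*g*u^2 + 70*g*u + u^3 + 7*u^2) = (-2*g + u)/(3*g + u)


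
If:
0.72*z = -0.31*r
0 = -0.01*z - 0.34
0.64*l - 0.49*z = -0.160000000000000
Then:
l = -26.28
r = 78.97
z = -34.00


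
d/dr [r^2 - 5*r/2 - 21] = 2*r - 5/2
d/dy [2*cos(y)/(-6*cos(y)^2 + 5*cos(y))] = -12*sin(y)/(6*cos(y) - 5)^2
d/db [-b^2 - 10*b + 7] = -2*b - 10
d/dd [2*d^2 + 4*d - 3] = 4*d + 4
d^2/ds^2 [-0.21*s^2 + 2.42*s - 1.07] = -0.420000000000000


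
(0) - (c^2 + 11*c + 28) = -c^2 - 11*c - 28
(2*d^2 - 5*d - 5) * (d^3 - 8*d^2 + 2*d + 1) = 2*d^5 - 21*d^4 + 39*d^3 + 32*d^2 - 15*d - 5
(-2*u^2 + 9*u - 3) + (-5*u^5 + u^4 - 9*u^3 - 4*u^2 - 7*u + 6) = -5*u^5 + u^4 - 9*u^3 - 6*u^2 + 2*u + 3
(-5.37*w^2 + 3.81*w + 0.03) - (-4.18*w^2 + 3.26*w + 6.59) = -1.19*w^2 + 0.55*w - 6.56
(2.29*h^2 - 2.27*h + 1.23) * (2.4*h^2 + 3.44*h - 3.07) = 5.496*h^4 + 2.4296*h^3 - 11.8871*h^2 + 11.2001*h - 3.7761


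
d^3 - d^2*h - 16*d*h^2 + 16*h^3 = (d - 4*h)*(d - h)*(d + 4*h)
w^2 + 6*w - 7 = (w - 1)*(w + 7)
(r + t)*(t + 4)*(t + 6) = r*t^2 + 10*r*t + 24*r + t^3 + 10*t^2 + 24*t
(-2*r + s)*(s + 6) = -2*r*s - 12*r + s^2 + 6*s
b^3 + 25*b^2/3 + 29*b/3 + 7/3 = (b + 1/3)*(b + 1)*(b + 7)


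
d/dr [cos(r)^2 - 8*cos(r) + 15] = 2*(4 - cos(r))*sin(r)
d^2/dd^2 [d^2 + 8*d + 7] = 2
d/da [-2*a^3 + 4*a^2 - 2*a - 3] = -6*a^2 + 8*a - 2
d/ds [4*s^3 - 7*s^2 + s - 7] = 12*s^2 - 14*s + 1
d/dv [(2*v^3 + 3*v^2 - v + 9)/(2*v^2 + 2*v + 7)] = (4*v^4 + 8*v^3 + 50*v^2 + 6*v - 25)/(4*v^4 + 8*v^3 + 32*v^2 + 28*v + 49)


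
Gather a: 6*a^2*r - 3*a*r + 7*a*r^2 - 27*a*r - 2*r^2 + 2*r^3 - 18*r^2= 6*a^2*r + a*(7*r^2 - 30*r) + 2*r^3 - 20*r^2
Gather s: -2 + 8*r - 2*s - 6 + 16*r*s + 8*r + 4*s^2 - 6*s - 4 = 16*r + 4*s^2 + s*(16*r - 8) - 12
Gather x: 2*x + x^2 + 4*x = x^2 + 6*x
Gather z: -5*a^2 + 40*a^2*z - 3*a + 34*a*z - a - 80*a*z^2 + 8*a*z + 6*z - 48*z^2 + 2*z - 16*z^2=-5*a^2 - 4*a + z^2*(-80*a - 64) + z*(40*a^2 + 42*a + 8)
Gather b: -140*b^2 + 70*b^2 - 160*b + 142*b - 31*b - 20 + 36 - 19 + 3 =-70*b^2 - 49*b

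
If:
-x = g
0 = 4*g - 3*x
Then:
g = 0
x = 0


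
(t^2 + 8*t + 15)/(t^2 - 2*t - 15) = (t + 5)/(t - 5)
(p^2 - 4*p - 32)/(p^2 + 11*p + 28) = (p - 8)/(p + 7)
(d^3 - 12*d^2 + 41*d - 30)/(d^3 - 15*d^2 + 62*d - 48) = (d - 5)/(d - 8)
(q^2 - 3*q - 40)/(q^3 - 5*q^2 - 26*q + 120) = (q - 8)/(q^2 - 10*q + 24)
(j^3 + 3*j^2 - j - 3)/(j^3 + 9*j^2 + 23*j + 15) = (j - 1)/(j + 5)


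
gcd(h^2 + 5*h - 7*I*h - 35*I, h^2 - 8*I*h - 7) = h - 7*I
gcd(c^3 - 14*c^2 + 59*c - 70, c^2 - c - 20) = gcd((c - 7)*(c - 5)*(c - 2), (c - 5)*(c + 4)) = c - 5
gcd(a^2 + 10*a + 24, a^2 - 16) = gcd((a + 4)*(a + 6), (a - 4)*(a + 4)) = a + 4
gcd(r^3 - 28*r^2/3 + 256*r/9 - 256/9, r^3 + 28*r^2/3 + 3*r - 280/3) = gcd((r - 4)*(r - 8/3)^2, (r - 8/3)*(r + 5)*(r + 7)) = r - 8/3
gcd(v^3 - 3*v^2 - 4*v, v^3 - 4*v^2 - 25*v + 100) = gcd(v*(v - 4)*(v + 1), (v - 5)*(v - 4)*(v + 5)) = v - 4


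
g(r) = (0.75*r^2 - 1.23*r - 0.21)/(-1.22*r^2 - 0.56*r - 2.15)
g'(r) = (1.5*r - 1.23)/(-1.22*r^2 - 0.56*r - 2.15) + (2.44*r + 0.56)*(0.75*r^2 - 1.23*r - 0.21)/(-1.22*r^2 - 0.56*r - 2.15)^2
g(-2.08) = -0.89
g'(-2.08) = 0.05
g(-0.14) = 0.01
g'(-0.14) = 0.69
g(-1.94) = -0.88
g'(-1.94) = 0.08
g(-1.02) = -0.64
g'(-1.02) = 0.54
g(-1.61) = -0.84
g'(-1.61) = 0.18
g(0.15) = 0.17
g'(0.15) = 0.38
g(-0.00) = 0.10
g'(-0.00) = 0.55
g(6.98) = -0.42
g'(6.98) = -0.03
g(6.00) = -0.39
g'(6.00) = -0.04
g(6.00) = -0.39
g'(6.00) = -0.04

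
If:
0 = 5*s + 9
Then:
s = -9/5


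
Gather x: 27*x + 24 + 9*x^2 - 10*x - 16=9*x^2 + 17*x + 8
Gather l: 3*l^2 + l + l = 3*l^2 + 2*l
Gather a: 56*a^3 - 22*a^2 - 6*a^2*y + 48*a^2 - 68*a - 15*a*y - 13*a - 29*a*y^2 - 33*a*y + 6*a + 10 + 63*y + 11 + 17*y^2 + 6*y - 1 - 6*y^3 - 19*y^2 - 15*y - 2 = 56*a^3 + a^2*(26 - 6*y) + a*(-29*y^2 - 48*y - 75) - 6*y^3 - 2*y^2 + 54*y + 18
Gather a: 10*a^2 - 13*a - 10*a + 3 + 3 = 10*a^2 - 23*a + 6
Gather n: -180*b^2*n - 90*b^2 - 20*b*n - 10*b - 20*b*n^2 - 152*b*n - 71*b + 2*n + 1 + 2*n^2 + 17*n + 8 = -90*b^2 - 81*b + n^2*(2 - 20*b) + n*(-180*b^2 - 172*b + 19) + 9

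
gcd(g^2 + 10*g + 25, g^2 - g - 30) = g + 5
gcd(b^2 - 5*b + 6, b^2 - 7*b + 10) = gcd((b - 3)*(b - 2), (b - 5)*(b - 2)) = b - 2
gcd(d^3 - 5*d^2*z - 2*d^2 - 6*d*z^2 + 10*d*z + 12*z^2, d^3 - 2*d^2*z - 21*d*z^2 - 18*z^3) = -d^2 + 5*d*z + 6*z^2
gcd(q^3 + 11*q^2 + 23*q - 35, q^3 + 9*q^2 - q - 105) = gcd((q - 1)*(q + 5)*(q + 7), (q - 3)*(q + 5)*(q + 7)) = q^2 + 12*q + 35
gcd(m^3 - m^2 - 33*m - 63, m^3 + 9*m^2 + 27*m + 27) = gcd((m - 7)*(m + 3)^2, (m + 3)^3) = m^2 + 6*m + 9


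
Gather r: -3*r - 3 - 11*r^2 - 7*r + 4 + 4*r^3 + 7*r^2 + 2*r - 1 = 4*r^3 - 4*r^2 - 8*r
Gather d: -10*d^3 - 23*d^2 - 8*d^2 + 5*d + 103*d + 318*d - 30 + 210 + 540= -10*d^3 - 31*d^2 + 426*d + 720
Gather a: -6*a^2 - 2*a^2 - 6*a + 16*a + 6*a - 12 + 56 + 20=-8*a^2 + 16*a + 64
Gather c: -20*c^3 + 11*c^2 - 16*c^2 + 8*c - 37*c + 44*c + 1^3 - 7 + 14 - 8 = -20*c^3 - 5*c^2 + 15*c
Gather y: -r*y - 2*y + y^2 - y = y^2 + y*(-r - 3)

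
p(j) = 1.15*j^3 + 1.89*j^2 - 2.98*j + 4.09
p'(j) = 3.45*j^2 + 3.78*j - 2.98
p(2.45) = 25.05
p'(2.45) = 26.99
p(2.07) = 16.22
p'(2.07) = 19.63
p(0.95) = 3.95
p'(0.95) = 3.72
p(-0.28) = 5.05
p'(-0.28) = -3.77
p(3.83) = 85.01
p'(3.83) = 62.11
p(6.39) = 362.28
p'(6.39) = 162.04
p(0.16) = 3.67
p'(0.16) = -2.29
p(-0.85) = 7.28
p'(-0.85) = -3.70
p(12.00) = 2227.69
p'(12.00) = 539.18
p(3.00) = 43.21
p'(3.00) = 39.41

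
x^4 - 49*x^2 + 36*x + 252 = (x - 6)*(x - 3)*(x + 2)*(x + 7)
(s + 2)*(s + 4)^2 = s^3 + 10*s^2 + 32*s + 32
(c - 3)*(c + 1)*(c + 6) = c^3 + 4*c^2 - 15*c - 18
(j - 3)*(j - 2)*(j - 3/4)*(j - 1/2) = j^4 - 25*j^3/4 + 101*j^2/8 - 75*j/8 + 9/4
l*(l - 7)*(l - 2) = l^3 - 9*l^2 + 14*l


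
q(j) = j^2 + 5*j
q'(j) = 2*j + 5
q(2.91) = 23.02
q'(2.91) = 10.82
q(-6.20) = 7.44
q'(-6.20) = -7.40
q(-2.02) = -6.02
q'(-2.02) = 0.96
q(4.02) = 36.26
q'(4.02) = 13.04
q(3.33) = 27.74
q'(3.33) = 11.66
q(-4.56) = -2.01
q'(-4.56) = -4.12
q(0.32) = 1.70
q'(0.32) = 5.64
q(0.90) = 5.31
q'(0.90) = 6.80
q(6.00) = 66.00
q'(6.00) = 17.00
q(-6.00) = 6.00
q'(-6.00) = -7.00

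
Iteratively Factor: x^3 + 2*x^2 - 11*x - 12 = (x - 3)*(x^2 + 5*x + 4) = (x - 3)*(x + 4)*(x + 1)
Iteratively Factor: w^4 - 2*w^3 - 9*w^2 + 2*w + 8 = (w + 1)*(w^3 - 3*w^2 - 6*w + 8) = (w - 4)*(w + 1)*(w^2 + w - 2) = (w - 4)*(w - 1)*(w + 1)*(w + 2)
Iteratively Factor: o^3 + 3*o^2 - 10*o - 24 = (o + 4)*(o^2 - o - 6) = (o + 2)*(o + 4)*(o - 3)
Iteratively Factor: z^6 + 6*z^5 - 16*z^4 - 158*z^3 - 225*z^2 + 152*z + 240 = (z + 4)*(z^5 + 2*z^4 - 24*z^3 - 62*z^2 + 23*z + 60) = (z + 1)*(z + 4)*(z^4 + z^3 - 25*z^2 - 37*z + 60) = (z + 1)*(z + 3)*(z + 4)*(z^3 - 2*z^2 - 19*z + 20) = (z - 1)*(z + 1)*(z + 3)*(z + 4)*(z^2 - z - 20) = (z - 1)*(z + 1)*(z + 3)*(z + 4)^2*(z - 5)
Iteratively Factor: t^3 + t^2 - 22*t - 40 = (t + 2)*(t^2 - t - 20) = (t + 2)*(t + 4)*(t - 5)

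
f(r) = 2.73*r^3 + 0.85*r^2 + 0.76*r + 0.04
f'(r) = 8.19*r^2 + 1.7*r + 0.76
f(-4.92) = -308.25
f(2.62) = 56.96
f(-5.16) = -356.32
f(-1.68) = -11.78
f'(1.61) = 24.73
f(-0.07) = -0.01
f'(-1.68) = 21.02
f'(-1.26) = 11.62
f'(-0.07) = 0.68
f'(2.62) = 61.43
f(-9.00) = -1928.12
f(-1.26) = -5.03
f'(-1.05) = 8.00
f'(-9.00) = 648.85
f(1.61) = 14.86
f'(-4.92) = 190.65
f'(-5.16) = 210.05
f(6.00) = 624.88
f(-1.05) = -2.98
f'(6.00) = 305.80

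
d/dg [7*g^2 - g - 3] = 14*g - 1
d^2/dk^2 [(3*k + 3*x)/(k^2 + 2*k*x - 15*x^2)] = 6*(3*(-k - x)*(k^2 + 2*k*x - 15*x^2) + 4*(k + x)^3)/(k^2 + 2*k*x - 15*x^2)^3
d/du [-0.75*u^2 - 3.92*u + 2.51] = -1.5*u - 3.92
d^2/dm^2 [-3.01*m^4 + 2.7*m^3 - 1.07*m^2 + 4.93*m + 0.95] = -36.12*m^2 + 16.2*m - 2.14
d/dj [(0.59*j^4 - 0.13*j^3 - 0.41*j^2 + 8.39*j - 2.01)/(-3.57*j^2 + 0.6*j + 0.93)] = (-4.2126*j^5 + 1.5261*j^4 + 2.0388*j^3 + 29.3436*j^2 - 15.114*j + 9.0087)/(12.7449*j^4 - 4.284*j^3 - 6.2802*j^2 + 1.116*j + 0.8649)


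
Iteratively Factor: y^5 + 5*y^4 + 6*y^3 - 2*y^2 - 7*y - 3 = (y + 1)*(y^4 + 4*y^3 + 2*y^2 - 4*y - 3) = (y + 1)^2*(y^3 + 3*y^2 - y - 3) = (y + 1)^2*(y + 3)*(y^2 - 1) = (y + 1)^3*(y + 3)*(y - 1)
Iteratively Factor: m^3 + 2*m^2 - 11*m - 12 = (m + 1)*(m^2 + m - 12) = (m - 3)*(m + 1)*(m + 4)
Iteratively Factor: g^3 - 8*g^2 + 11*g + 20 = (g - 4)*(g^2 - 4*g - 5) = (g - 5)*(g - 4)*(g + 1)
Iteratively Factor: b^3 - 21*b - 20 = (b - 5)*(b^2 + 5*b + 4) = (b - 5)*(b + 4)*(b + 1)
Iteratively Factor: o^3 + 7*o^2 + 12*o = (o + 4)*(o^2 + 3*o) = o*(o + 4)*(o + 3)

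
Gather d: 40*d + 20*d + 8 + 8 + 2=60*d + 18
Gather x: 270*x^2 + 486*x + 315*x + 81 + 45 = 270*x^2 + 801*x + 126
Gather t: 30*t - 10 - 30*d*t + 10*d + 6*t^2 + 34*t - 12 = 10*d + 6*t^2 + t*(64 - 30*d) - 22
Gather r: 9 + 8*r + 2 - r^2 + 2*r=-r^2 + 10*r + 11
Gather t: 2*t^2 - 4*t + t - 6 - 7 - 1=2*t^2 - 3*t - 14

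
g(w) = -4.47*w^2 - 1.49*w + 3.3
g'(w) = -8.94*w - 1.49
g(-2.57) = -22.39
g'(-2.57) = 21.49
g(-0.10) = 3.40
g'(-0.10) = -0.60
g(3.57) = -58.99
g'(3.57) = -33.41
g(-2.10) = -13.28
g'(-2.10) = 17.28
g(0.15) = 2.98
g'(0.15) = -2.83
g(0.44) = 1.78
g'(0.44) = -5.42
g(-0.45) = 3.07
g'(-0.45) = 2.53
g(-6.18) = -158.21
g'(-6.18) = 53.76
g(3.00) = -41.40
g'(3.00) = -28.31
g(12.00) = -658.26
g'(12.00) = -108.77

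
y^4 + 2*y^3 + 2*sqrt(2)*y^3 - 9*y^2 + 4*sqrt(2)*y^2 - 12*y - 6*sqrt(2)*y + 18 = (y - 1)*(y + 3)*(y - sqrt(2))*(y + 3*sqrt(2))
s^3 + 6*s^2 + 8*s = s*(s + 2)*(s + 4)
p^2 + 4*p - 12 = (p - 2)*(p + 6)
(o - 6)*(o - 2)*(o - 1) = o^3 - 9*o^2 + 20*o - 12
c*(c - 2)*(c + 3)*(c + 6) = c^4 + 7*c^3 - 36*c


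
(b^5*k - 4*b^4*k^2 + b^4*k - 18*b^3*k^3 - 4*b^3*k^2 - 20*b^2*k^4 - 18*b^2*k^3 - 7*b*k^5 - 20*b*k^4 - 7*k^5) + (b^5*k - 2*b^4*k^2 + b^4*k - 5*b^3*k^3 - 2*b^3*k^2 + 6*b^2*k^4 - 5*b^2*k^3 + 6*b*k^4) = 2*b^5*k - 6*b^4*k^2 + 2*b^4*k - 23*b^3*k^3 - 6*b^3*k^2 - 14*b^2*k^4 - 23*b^2*k^3 - 7*b*k^5 - 14*b*k^4 - 7*k^5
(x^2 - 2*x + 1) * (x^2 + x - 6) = x^4 - x^3 - 7*x^2 + 13*x - 6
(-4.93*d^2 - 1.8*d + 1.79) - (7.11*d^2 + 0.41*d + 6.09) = -12.04*d^2 - 2.21*d - 4.3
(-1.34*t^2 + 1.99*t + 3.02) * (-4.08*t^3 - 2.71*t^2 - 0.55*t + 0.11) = 5.4672*t^5 - 4.4878*t^4 - 16.9775*t^3 - 9.4261*t^2 - 1.4421*t + 0.3322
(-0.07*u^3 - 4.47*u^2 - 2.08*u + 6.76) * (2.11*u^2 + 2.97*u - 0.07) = -0.1477*u^5 - 9.6396*u^4 - 17.6598*u^3 + 8.3989*u^2 + 20.2228*u - 0.4732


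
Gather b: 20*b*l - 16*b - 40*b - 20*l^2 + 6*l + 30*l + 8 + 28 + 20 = b*(20*l - 56) - 20*l^2 + 36*l + 56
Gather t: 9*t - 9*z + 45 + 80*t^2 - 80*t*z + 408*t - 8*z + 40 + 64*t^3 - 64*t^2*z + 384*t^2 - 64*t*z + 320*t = 64*t^3 + t^2*(464 - 64*z) + t*(737 - 144*z) - 17*z + 85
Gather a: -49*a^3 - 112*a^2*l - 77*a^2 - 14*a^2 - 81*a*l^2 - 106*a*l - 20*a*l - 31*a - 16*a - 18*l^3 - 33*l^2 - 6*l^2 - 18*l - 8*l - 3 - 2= -49*a^3 + a^2*(-112*l - 91) + a*(-81*l^2 - 126*l - 47) - 18*l^3 - 39*l^2 - 26*l - 5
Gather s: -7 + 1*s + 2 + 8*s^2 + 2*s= 8*s^2 + 3*s - 5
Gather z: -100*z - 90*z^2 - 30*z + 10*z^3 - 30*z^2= 10*z^3 - 120*z^2 - 130*z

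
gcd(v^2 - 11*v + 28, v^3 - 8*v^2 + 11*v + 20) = v - 4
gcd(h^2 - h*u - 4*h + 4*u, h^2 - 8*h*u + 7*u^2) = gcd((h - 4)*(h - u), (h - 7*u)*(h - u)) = -h + u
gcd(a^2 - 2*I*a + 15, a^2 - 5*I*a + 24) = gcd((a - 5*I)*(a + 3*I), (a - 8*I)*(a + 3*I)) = a + 3*I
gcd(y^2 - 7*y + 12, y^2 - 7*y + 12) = y^2 - 7*y + 12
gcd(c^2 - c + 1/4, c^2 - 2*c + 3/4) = c - 1/2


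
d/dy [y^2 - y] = 2*y - 1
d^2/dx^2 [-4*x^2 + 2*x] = -8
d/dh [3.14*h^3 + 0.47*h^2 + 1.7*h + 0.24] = 9.42*h^2 + 0.94*h + 1.7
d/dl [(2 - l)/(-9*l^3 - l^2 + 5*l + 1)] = (9*l^3 + l^2 - 5*l - (l - 2)*(27*l^2 + 2*l - 5) - 1)/(9*l^3 + l^2 - 5*l - 1)^2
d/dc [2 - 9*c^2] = -18*c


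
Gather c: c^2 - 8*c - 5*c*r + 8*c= c^2 - 5*c*r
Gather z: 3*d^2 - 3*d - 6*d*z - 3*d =3*d^2 - 6*d*z - 6*d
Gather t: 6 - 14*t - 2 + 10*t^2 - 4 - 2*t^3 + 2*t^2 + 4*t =-2*t^3 + 12*t^2 - 10*t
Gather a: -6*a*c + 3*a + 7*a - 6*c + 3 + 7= a*(10 - 6*c) - 6*c + 10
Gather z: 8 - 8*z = 8 - 8*z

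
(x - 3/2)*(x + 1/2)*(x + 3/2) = x^3 + x^2/2 - 9*x/4 - 9/8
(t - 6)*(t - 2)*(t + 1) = t^3 - 7*t^2 + 4*t + 12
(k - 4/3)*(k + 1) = k^2 - k/3 - 4/3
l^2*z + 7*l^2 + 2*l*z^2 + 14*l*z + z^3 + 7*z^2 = (l + z)^2*(z + 7)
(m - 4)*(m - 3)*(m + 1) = m^3 - 6*m^2 + 5*m + 12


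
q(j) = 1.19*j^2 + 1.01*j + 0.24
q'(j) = 2.38*j + 1.01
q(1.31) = 3.61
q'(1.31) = 4.13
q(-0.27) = 0.05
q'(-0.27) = 0.37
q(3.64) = 19.68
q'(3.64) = 9.67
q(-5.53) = 31.05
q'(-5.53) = -12.15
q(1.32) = 3.65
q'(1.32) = 4.15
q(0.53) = 1.11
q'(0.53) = 2.27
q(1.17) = 3.05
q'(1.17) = 3.79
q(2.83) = 12.63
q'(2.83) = 7.75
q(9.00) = 105.72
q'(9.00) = 22.43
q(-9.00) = 87.54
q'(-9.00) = -20.41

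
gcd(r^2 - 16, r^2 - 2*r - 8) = r - 4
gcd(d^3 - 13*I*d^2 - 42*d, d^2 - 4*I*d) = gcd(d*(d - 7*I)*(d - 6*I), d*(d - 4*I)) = d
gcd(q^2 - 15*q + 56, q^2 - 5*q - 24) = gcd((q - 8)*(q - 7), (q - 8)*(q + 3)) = q - 8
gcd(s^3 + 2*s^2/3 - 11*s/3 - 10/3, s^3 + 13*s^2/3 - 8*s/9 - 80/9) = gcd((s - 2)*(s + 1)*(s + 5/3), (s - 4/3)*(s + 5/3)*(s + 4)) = s + 5/3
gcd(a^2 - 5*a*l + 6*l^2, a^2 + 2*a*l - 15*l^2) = a - 3*l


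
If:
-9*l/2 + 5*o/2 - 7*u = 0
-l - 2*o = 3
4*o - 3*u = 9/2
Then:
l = 249/13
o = -144/13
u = -423/26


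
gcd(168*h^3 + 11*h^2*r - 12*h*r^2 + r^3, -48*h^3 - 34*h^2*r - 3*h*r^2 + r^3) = -24*h^2 - 5*h*r + r^2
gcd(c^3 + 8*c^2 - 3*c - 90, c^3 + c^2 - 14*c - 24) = 1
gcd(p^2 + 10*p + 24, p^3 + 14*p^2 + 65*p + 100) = p + 4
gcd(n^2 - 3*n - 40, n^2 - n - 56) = n - 8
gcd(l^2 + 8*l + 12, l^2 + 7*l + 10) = l + 2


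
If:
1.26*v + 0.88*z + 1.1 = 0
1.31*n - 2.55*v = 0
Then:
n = -1.35950563431479*z - 1.69938204289349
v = -0.698412698412698*z - 0.873015873015873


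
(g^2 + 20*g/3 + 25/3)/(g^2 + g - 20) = (g + 5/3)/(g - 4)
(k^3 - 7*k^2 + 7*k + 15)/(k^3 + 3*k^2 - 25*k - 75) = (k^2 - 2*k - 3)/(k^2 + 8*k + 15)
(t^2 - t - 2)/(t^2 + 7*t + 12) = (t^2 - t - 2)/(t^2 + 7*t + 12)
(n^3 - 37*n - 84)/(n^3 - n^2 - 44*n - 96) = (n - 7)/(n - 8)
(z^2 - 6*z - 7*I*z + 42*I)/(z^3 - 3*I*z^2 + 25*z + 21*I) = (z - 6)/(z^2 + 4*I*z - 3)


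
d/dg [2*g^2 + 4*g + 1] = 4*g + 4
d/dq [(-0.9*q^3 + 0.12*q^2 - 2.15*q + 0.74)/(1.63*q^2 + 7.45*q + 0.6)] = (-1.467*q^4 - 13.41*q^3 + 2.7785*q^2 - 2.2684*q - 6.803)/(2.6569*q^4 + 24.287*q^3 + 57.4585*q^2 + 8.94*q + 0.36)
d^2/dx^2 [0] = 0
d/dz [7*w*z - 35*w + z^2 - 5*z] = 7*w + 2*z - 5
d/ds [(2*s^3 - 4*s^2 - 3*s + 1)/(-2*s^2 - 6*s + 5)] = (-4*s^4 - 24*s^3 + 48*s^2 - 36*s - 9)/(4*s^4 + 24*s^3 + 16*s^2 - 60*s + 25)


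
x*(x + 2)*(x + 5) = x^3 + 7*x^2 + 10*x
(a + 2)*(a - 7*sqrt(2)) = a^2 - 7*sqrt(2)*a + 2*a - 14*sqrt(2)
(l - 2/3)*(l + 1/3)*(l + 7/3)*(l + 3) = l^4 + 5*l^3 + 5*l^2 - 95*l/27 - 14/9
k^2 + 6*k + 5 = (k + 1)*(k + 5)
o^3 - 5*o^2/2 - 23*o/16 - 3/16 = (o - 3)*(o + 1/4)^2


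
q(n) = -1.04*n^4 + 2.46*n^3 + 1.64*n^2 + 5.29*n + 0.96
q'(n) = -4.16*n^3 + 7.38*n^2 + 3.28*n + 5.29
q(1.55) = 16.26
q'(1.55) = 12.61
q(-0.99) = -6.06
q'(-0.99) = 13.31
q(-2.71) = -106.38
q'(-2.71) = 133.40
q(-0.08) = 0.55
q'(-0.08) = 5.08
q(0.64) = 5.49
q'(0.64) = 9.32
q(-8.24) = -6102.08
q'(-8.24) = 2806.77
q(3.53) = -13.21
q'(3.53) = -74.16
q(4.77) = -207.91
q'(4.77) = -262.64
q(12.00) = -17013.96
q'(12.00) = -6081.11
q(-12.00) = -25642.68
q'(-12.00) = 8217.13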